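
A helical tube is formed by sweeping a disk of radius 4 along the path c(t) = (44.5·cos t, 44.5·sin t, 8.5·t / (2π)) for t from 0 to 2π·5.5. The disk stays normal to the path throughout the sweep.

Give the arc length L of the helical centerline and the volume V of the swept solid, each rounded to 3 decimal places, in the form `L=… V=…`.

2πR = 2π·44.5 = 279.601746
per-turn = √(279.601746² + 8.5²) = √(78177.1365 + 72.25) = √78249.3865 = 279.730918
L = 5.5 × 279.730918 = 1538.520049
V = π·4² × L = 50.265482 × 1538.520049 = 77334.452522

L=1538.520 V=77334.453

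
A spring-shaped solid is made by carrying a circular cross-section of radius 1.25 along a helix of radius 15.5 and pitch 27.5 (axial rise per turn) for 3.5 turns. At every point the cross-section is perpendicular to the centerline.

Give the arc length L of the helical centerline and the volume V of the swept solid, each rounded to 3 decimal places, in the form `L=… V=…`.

2πR = 2π·15.5 = 97.389372
per-turn = √(97.389372² + 27.5²) = √(9484.6898 + 756.25) = √10240.9398 = 101.197529
L = 3.5 × 101.197529 = 354.191351
V = π·1.25² × L = 4.908739 × 354.191351 = 1738.632727

L=354.191 V=1738.633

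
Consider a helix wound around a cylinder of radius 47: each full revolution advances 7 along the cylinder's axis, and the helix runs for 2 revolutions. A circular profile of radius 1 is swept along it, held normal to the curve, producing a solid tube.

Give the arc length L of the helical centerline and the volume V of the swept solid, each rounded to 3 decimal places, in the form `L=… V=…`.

L=590.785 V=1856.007

2πR = 2π·47 = 295.309709
per-turn = √(295.309709² + 7²) = √(87207.8245 + 49) = √87256.8245 = 295.392662
L = 2 × 295.392662 = 590.785323
V = π·1² × L = 3.141593 × 590.785323 = 1856.006831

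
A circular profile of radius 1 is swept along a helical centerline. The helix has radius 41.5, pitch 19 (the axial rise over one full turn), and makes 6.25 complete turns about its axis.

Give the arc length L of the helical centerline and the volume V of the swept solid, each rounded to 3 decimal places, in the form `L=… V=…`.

2πR = 2π·41.5 = 260.752190
per-turn = √(260.752190² + 19²) = √(67991.7047 + 361) = √68352.7047 = 261.443502
L = 6.25 × 261.443502 = 1634.021887
V = π·1² × L = 3.141593 × 1634.021887 = 5133.431157

L=1634.022 V=5133.431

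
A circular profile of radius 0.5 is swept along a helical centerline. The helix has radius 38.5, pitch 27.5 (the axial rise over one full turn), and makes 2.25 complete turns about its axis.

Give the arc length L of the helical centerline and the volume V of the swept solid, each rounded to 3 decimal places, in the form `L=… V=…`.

L=547.787 V=430.231

2πR = 2π·38.5 = 241.902634
per-turn = √(241.902634² + 27.5²) = √(58516.8845 + 756.25) = √59273.1345 = 243.460745
L = 2.25 × 243.460745 = 547.786677
V = π·0.5² × L = 0.785398 × 547.786677 = 430.230650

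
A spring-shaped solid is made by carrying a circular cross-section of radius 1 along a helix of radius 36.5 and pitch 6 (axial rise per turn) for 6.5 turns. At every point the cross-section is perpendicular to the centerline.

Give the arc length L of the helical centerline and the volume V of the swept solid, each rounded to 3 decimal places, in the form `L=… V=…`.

L=1491.196 V=4684.730

2πR = 2π·36.5 = 229.336264
per-turn = √(229.336264² + 6²) = √(52595.1219 + 36) = √52631.1219 = 229.414738
L = 6.5 × 229.414738 = 1491.195795
V = π·1² × L = 3.141593 × 1491.195795 = 4684.729754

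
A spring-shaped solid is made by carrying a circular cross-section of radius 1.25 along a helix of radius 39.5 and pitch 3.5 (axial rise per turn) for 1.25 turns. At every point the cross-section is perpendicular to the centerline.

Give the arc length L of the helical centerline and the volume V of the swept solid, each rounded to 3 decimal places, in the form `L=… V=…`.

L=310.263 V=1523.001

2πR = 2π·39.5 = 248.185820
per-turn = √(248.185820² + 3.5²) = √(61596.2011 + 12.25) = √61608.4511 = 248.210497
L = 1.25 × 248.210497 = 310.263122
V = π·1.25² × L = 4.908739 × 310.263122 = 1523.000538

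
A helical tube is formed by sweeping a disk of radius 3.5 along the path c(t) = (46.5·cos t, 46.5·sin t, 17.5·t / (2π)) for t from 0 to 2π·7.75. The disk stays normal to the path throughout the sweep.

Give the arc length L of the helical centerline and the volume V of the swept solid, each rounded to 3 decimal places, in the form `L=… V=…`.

2πR = 2π·46.5 = 292.168117
per-turn = √(292.168117² + 17.5²) = √(85362.2085 + 306.25) = √85668.4585 = 292.691746
L = 7.75 × 292.691746 = 2268.361035
V = π·3.5² × L = 38.484510 × 2268.361035 = 87296.762962

L=2268.361 V=87296.763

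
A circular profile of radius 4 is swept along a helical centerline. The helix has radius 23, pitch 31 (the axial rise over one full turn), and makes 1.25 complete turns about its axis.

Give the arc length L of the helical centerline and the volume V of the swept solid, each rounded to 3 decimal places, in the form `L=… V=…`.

L=184.751 V=9286.600

2πR = 2π·23 = 144.513262
per-turn = √(144.513262² + 31²) = √(20884.0829 + 961) = √21845.0829 = 147.800822
L = 1.25 × 147.800822 = 184.751027
V = π·4² × L = 50.265482 × 184.751027 = 9286.599517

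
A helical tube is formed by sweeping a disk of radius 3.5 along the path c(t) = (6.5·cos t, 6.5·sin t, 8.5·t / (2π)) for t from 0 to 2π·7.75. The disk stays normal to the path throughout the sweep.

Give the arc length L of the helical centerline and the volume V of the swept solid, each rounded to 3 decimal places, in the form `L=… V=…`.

2πR = 2π·6.5 = 40.840704
per-turn = √(40.840704² + 8.5²) = √(1667.9631 + 72.25) = √1740.2131 = 41.715862
L = 7.75 × 41.715862 = 323.297931
V = π·3.5² × L = 38.484510 × 323.297931 = 12441.962446

L=323.298 V=12441.962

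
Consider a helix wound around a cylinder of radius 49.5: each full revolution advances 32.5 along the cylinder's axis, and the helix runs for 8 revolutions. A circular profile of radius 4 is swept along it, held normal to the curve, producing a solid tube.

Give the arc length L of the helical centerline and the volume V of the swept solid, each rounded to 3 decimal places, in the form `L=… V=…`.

L=2501.689 V=125748.601

2πR = 2π·49.5 = 311.017673
per-turn = √(311.017673² + 32.5²) = √(96731.9927 + 1056.25) = √97788.2427 = 312.711117
L = 8 × 312.711117 = 2501.688937
V = π·4² × L = 50.265482 × 2501.688937 = 125748.601352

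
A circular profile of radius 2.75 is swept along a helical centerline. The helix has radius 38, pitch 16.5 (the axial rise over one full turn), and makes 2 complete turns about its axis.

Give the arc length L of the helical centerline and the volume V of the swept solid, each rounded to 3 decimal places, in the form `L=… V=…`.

L=478.661 V=11372.169

2πR = 2π·38 = 238.761042
per-turn = √(238.761042² + 16.5²) = √(57006.8350 + 272.25) = √57279.0850 = 239.330493
L = 2 × 239.330493 = 478.660987
V = π·2.75² × L = 23.758294 × 478.660987 = 11372.168658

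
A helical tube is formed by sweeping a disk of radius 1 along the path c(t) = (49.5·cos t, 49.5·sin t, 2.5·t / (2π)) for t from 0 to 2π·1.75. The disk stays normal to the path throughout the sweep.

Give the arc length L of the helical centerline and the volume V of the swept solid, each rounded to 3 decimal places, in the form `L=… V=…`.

2πR = 2π·49.5 = 311.017673
per-turn = √(311.017673² + 2.5²) = √(96731.9927 + 6.25) = √96738.2427 = 311.027720
L = 1.75 × 311.027720 = 544.298510
V = π·1² × L = 3.141593 × 544.298510 = 1709.964201

L=544.299 V=1709.964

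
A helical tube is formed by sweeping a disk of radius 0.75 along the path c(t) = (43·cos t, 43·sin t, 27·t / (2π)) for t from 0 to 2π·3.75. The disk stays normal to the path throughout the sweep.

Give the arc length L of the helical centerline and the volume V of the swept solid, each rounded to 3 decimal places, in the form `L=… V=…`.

2πR = 2π·43 = 270.176968
per-turn = √(270.176968² + 27²) = √(72995.5942 + 729) = √73724.5942 = 271.522732
L = 3.75 × 271.522732 = 1018.210246
V = π·0.75² × L = 1.767146 × 1018.210246 = 1799.326029

L=1018.210 V=1799.326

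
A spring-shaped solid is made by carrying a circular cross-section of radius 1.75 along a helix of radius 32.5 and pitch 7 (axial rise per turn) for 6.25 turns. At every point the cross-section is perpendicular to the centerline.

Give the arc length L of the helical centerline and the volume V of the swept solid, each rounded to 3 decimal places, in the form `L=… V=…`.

2πR = 2π·32.5 = 204.203522
per-turn = √(204.203522² + 7²) = √(41699.0786 + 49) = √41748.0786 = 204.323466
L = 6.25 × 204.323466 = 1277.021660
V = π·1.75² × L = 9.621128 × 1277.021660 = 12286.388213

L=1277.022 V=12286.388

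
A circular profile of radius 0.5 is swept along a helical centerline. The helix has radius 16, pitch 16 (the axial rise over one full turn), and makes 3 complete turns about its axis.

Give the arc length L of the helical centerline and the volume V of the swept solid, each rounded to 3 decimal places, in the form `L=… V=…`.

L=305.389 V=239.852

2πR = 2π·16 = 100.530965
per-turn = √(100.530965² + 16²) = √(10106.4749 + 256) = √10362.4749 = 101.796242
L = 3 × 101.796242 = 305.388726
V = π·0.5² × L = 0.785398 × 305.388726 = 239.851745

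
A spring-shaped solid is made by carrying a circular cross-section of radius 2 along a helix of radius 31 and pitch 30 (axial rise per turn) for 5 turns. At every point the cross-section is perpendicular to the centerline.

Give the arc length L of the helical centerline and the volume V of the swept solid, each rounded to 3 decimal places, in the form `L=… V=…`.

2πR = 2π·31 = 194.778745
per-turn = √(194.778745² + 30²) = √(37938.7593 + 900) = √38838.7593 = 197.075517
L = 5 × 197.075517 = 985.377584
V = π·2² × L = 12.566371 × 985.377584 = 12382.619915

L=985.378 V=12382.620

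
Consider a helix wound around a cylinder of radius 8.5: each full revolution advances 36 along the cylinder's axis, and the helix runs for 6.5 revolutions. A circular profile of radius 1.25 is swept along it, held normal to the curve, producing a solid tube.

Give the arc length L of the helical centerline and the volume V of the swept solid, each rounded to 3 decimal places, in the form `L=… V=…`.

L=418.648 V=2055.035

2πR = 2π·8.5 = 53.407075
per-turn = √(53.407075² + 36²) = √(2852.3157 + 1296) = √4148.3157 = 64.407419
L = 6.5 × 64.407419 = 418.648226
V = π·1.25² × L = 4.908739 × 418.648226 = 2055.034674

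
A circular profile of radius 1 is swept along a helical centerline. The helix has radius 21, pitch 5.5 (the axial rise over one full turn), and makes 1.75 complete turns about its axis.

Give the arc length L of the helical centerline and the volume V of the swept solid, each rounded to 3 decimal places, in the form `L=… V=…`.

2πR = 2π·21 = 131.946891
per-turn = √(131.946891² + 5.5²) = √(17409.9822 + 30.25) = √17440.2322 = 132.061471
L = 1.75 × 132.061471 = 231.107575
V = π·1² × L = 3.141593 × 231.107575 = 726.045858

L=231.108 V=726.046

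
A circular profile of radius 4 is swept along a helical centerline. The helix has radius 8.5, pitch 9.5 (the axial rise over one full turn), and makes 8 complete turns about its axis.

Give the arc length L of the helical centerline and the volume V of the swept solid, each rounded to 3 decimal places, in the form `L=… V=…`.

L=433.963 V=21813.378

2πR = 2π·8.5 = 53.407075
per-turn = √(53.407075² + 9.5²) = √(2852.3157 + 90.25) = √2942.5657 = 54.245421
L = 8 × 54.245421 = 433.963366
V = π·4² × L = 50.265482 × 433.963366 = 21813.377959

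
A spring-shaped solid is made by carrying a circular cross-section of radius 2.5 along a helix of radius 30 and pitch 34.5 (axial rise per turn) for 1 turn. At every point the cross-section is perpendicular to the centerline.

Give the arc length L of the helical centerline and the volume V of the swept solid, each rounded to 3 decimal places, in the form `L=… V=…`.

L=191.627 V=3762.583

2πR = 2π·30 = 188.495559
per-turn = √(188.495559² + 34.5²) = √(35530.5758 + 1190.25) = √36720.8258 = 191.626788
L = 1 × 191.626788 = 191.626788
V = π·2.5² × L = 19.634954 × 191.626788 = 3762.583182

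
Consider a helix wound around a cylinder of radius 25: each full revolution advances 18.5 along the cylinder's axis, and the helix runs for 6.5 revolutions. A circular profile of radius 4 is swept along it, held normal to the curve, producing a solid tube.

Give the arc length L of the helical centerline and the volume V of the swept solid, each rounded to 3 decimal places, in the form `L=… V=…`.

2πR = 2π·25 = 157.079633
per-turn = √(157.079633² + 18.5²) = √(24674.0110 + 342.25) = √25016.2610 = 158.165296
L = 6.5 × 158.165296 = 1028.074427
V = π·4² × L = 50.265482 × 1028.074427 = 51676.657073

L=1028.074 V=51676.657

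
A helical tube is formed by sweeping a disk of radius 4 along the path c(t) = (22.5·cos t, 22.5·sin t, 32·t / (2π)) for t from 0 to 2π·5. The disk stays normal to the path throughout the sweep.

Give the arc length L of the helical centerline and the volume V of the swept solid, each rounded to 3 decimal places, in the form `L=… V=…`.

2πR = 2π·22.5 = 141.371669
per-turn = √(141.371669² + 32²) = √(19985.9489 + 1024) = √21009.9489 = 144.948090
L = 5 × 144.948090 = 724.740452
V = π·4² × L = 50.265482 × 724.740452 = 36429.428478

L=724.740 V=36429.428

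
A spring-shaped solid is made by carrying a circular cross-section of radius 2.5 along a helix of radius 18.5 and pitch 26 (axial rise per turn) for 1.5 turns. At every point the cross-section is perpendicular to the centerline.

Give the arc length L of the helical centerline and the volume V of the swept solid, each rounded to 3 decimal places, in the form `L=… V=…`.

L=178.667 V=3508.116

2πR = 2π·18.5 = 116.238928
per-turn = √(116.238928² + 26²) = √(13511.4884 + 676) = √14187.4884 = 119.111244
L = 1.5 × 119.111244 = 178.666866
V = π·2.5² × L = 19.634954 × 178.666866 = 3508.115708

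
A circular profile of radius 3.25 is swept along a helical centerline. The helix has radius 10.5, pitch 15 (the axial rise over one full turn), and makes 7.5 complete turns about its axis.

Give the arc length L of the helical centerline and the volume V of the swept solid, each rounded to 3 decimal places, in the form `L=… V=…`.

2πR = 2π·10.5 = 65.973446
per-turn = √(65.973446² + 15²) = √(4352.4955 + 225) = √4577.4955 = 67.657191
L = 7.5 × 67.657191 = 507.428935
V = π·3.25² × L = 33.183072 × 507.428935 = 16838.051093

L=507.429 V=16838.051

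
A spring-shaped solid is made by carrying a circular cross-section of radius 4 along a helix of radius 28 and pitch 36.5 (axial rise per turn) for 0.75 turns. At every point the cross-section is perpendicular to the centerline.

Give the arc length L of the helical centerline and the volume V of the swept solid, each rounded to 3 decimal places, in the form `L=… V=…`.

L=134.757 V=6773.611

2πR = 2π·28 = 175.929189
per-turn = √(175.929189² + 36.5²) = √(30951.0794 + 1332.25) = √32283.3294 = 179.675623
L = 0.75 × 179.675623 = 134.756717
V = π·4² × L = 50.265482 × 134.756717 = 6773.611397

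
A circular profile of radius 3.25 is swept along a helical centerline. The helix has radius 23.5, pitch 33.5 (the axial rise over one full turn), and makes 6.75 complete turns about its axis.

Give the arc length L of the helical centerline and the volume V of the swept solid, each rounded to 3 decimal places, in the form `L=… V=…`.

2πR = 2π·23.5 = 147.654855
per-turn = √(147.654855² + 33.5²) = √(21801.9561 + 1122.25) = √22924.2061 = 151.407418
L = 6.75 × 151.407418 = 1022.000069
V = π·3.25² × L = 33.183072 × 1022.000069 = 33913.102293

L=1022.000 V=33913.102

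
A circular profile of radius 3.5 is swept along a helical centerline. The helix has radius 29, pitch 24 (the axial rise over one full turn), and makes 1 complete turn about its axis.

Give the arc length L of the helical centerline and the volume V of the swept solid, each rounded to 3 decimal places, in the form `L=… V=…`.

L=183.786 V=7072.920

2πR = 2π·29 = 182.212374
per-turn = √(182.212374² + 24²) = √(33201.3492 + 576) = √33777.3492 = 183.786151
L = 1 × 183.786151 = 183.786151
V = π·3.5² × L = 38.484510 × 183.786151 = 7072.919957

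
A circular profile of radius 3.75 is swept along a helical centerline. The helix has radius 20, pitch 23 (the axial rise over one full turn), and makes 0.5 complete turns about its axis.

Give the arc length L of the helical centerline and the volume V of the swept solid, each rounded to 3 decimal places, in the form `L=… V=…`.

L=63.876 V=2821.937

2πR = 2π·20 = 125.663706
per-turn = √(125.663706² + 23²) = √(15791.3670 + 529) = √16320.3670 = 127.751192
L = 0.5 × 127.751192 = 63.875596
V = π·3.75² × L = 44.178647 × 63.875596 = 2821.937387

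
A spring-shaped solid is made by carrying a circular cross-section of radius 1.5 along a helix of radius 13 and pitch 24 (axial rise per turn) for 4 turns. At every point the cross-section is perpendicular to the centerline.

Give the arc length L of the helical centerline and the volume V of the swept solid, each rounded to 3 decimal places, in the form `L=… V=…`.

2πR = 2π·13 = 81.681409
per-turn = √(81.681409² + 24²) = √(6671.8526 + 576) = √7247.8526 = 85.134321
L = 4 × 85.134321 = 340.537283
V = π·1.5² × L = 7.068583 × 340.537283 = 2407.116211

L=340.537 V=2407.116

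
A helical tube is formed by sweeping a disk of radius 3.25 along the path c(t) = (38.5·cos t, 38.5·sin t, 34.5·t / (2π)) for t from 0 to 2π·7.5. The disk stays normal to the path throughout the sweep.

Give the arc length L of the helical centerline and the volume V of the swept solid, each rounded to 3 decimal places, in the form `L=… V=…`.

2πR = 2π·38.5 = 241.902634
per-turn = √(241.902634² + 34.5²) = √(58516.8845 + 1190.25) = √59707.1345 = 244.350434
L = 7.5 × 244.350434 = 1832.628253
V = π·3.25² × L = 33.183072 × 1832.628253 = 60812.236023

L=1832.628 V=60812.236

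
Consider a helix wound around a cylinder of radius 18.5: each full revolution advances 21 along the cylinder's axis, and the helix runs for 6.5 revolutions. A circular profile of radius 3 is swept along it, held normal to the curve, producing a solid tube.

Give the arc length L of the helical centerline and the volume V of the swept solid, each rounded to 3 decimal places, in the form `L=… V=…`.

2πR = 2π·18.5 = 116.238928
per-turn = √(116.238928² + 21²) = √(13511.4884 + 441) = √13952.4884 = 118.120652
L = 6.5 × 118.120652 = 767.784238
V = π·3² × L = 28.274334 × 767.784238 = 21708.587892

L=767.784 V=21708.588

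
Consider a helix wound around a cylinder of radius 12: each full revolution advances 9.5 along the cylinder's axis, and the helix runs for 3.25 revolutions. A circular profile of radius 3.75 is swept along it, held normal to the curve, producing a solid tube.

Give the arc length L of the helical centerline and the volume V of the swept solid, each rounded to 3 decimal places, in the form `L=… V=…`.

2πR = 2π·12 = 75.398224
per-turn = √(75.398224² + 9.5²) = √(5684.8921 + 90.25) = √5775.1421 = 75.994356
L = 3.25 × 75.994356 = 246.981657
V = π·3.75² × L = 44.178647 × 246.981657 = 10911.315355

L=246.982 V=10911.315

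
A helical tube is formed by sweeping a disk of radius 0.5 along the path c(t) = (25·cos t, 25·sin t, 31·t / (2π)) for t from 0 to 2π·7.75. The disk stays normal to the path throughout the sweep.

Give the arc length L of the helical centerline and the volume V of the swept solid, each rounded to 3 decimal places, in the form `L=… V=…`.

2πR = 2π·25 = 157.079633
per-turn = √(157.079633² + 31²) = √(24674.0110 + 961) = √25635.0110 = 160.109372
L = 7.75 × 160.109372 = 1240.847633
V = π·0.5² × L = 0.785398 × 1240.847633 = 974.559452

L=1240.848 V=974.559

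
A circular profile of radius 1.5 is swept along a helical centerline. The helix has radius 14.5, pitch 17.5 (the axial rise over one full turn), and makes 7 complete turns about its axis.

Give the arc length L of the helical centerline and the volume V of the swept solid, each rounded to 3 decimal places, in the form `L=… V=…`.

2πR = 2π·14.5 = 91.106187
per-turn = √(91.106187² + 17.5²) = √(8300.3373 + 306.25) = √8606.5873 = 92.771695
L = 7 × 92.771695 = 649.401862
V = π·1.5² × L = 7.068583 × 649.401862 = 4590.351264

L=649.402 V=4590.351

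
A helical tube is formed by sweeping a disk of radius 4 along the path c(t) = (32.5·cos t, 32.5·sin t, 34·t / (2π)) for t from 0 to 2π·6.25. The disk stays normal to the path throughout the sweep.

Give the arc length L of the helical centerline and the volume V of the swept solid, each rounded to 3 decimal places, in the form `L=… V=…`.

L=1293.842 V=65035.580

2πR = 2π·32.5 = 204.203522
per-turn = √(204.203522² + 34²) = √(41699.0786 + 1156) = √42855.0786 = 207.014682
L = 6.25 × 207.014682 = 1293.841763
V = π·4² × L = 50.265482 × 1293.841763 = 65035.580439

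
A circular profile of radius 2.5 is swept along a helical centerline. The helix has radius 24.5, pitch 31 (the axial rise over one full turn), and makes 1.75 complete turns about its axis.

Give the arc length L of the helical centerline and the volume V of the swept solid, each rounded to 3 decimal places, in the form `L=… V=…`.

2πR = 2π·24.5 = 153.938040
per-turn = √(153.938040² + 31²) = √(23696.9202 + 961) = √24657.9202 = 157.028406
L = 1.75 × 157.028406 = 274.799710
V = π·2.5² × L = 19.634954 × 274.799710 = 5395.679685

L=274.800 V=5395.680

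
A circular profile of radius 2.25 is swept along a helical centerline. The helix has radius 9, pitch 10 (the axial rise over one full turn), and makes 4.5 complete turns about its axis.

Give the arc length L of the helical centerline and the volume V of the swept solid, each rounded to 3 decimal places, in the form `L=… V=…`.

L=258.417 V=4109.949

2πR = 2π·9 = 56.548668
per-turn = √(56.548668² + 10²) = √(3197.7518 + 100) = √3297.7518 = 57.426055
L = 4.5 × 57.426055 = 258.417249
V = π·2.25² × L = 15.904313 × 258.417249 = 4109.948760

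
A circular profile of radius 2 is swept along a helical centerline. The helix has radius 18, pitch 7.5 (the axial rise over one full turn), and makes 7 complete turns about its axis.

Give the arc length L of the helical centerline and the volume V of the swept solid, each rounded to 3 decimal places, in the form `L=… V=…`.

2πR = 2π·18 = 113.097336
per-turn = √(113.097336² + 7.5²) = √(12791.0073 + 56.25) = √12847.2573 = 113.345742
L = 7 × 113.345742 = 793.420196
V = π·2² × L = 12.566371 × 793.420196 = 9970.412240

L=793.420 V=9970.412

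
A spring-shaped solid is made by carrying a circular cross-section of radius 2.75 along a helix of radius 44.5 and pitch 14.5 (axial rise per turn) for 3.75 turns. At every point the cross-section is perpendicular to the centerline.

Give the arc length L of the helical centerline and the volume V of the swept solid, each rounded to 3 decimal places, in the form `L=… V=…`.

2πR = 2π·44.5 = 279.601746
per-turn = √(279.601746² + 14.5²) = √(78177.1365 + 210.25) = √78387.3865 = 279.977475
L = 3.75 × 279.977475 = 1049.915531
V = π·2.75² × L = 23.758294 × 1049.915531 = 24944.202324

L=1049.916 V=24944.202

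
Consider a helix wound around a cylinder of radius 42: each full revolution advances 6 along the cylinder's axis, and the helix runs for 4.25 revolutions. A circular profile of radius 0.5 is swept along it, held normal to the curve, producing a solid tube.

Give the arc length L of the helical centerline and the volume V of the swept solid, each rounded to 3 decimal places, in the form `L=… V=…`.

L=1121.838 V=881.090

2πR = 2π·42 = 263.893783
per-turn = √(263.893783² + 6²) = √(69639.9287 + 36) = √69675.9287 = 263.961983
L = 4.25 × 263.961983 = 1121.838429
V = π·0.5² × L = 0.785398 × 1121.838429 = 881.089842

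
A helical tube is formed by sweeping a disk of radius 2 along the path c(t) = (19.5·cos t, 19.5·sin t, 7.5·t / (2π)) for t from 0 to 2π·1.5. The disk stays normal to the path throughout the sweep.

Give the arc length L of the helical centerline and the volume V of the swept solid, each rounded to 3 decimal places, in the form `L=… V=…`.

L=184.127 V=2313.810

2πR = 2π·19.5 = 122.522113
per-turn = √(122.522113² + 7.5²) = √(15011.6683 + 56.25) = √15067.9183 = 122.751449
L = 1.5 × 122.751449 = 184.127174
V = π·2² × L = 12.566371 × 184.127174 = 2313.810307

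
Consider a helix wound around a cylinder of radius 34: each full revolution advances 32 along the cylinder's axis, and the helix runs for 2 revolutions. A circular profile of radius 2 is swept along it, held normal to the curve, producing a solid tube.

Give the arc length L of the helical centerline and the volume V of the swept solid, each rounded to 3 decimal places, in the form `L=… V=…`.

2πR = 2π·34 = 213.628300
per-turn = √(213.628300² + 32²) = √(45637.0508 + 1024) = √46661.0508 = 216.011691
L = 2 × 216.011691 = 432.023382
V = π·2² × L = 12.566371 × 432.023382 = 5428.965938

L=432.023 V=5428.966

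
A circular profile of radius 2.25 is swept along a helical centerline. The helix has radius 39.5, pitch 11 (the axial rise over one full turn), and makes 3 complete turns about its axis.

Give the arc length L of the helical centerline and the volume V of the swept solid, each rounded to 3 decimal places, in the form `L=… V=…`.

L=745.288 V=11853.300

2πR = 2π·39.5 = 248.185820
per-turn = √(248.185820² + 11²) = √(61596.2011 + 121) = √61717.2011 = 248.429469
L = 3 × 248.429469 = 745.288407
V = π·2.25² × L = 15.904313 × 745.288407 = 11853.299958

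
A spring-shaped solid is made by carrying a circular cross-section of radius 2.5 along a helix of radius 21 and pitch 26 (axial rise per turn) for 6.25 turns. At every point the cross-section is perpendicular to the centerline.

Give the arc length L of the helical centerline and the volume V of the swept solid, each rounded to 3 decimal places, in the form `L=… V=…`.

2πR = 2π·21 = 131.946891
per-turn = √(131.946891² + 26²) = √(17409.9822 + 676) = √18085.9822 = 134.484134
L = 6.25 × 134.484134 = 840.525834
V = π·2.5² × L = 19.634954 × 840.525834 = 16503.686165

L=840.526 V=16503.686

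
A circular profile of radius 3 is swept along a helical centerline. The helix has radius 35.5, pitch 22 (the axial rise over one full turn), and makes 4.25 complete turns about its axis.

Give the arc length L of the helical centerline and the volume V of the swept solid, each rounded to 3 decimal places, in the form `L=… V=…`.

2πR = 2π·35.5 = 223.053078
per-turn = √(223.053078² + 22²) = √(49752.6758 + 484) = √50236.6758 = 224.135396
L = 4.25 × 224.135396 = 952.575433
V = π·3² × L = 28.274334 × 952.575433 = 26933.435853

L=952.575 V=26933.436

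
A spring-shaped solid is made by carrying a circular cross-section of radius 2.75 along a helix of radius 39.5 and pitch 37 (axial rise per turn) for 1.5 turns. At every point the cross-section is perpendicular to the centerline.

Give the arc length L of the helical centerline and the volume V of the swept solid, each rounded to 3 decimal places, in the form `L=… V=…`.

2πR = 2π·39.5 = 248.185820
per-turn = √(248.185820² + 37²) = √(61596.2011 + 1369) = √62965.2011 = 250.928677
L = 1.5 × 250.928677 = 376.393016
V = π·2.75² × L = 23.758294 × 376.393016 = 8942.456097

L=376.393 V=8942.456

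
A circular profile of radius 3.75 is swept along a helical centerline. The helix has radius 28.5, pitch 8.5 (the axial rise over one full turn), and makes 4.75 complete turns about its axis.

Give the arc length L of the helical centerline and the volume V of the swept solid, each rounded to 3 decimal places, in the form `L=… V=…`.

2πR = 2π·28.5 = 179.070781
per-turn = √(179.070781² + 8.5²) = √(32066.3447 + 72.25) = √32138.5947 = 179.272404
L = 4.75 × 179.272404 = 851.543917
V = π·3.75² × L = 44.178647 × 851.543917 = 37620.057859

L=851.544 V=37620.058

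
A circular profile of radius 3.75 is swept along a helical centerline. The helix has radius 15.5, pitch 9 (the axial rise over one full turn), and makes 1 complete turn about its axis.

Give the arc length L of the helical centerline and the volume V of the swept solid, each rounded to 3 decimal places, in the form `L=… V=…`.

L=97.804 V=4320.864

2πR = 2π·15.5 = 97.389372
per-turn = √(97.389372² + 9²) = √(9484.6898 + 81) = √9565.6898 = 97.804345
L = 1 × 97.804345 = 97.804345
V = π·3.75² × L = 44.178647 × 97.804345 = 4320.863586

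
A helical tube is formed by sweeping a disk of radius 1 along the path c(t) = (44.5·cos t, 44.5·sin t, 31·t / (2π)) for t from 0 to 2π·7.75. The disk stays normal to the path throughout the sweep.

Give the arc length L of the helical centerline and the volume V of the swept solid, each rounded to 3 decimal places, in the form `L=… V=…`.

2πR = 2π·44.5 = 279.601746
per-turn = √(279.601746² + 31²) = √(78177.1365 + 961) = √79138.1365 = 281.315013
L = 7.75 × 281.315013 = 2180.191350
V = π·1² × L = 3.141593 × 2180.191350 = 6849.273128

L=2180.191 V=6849.273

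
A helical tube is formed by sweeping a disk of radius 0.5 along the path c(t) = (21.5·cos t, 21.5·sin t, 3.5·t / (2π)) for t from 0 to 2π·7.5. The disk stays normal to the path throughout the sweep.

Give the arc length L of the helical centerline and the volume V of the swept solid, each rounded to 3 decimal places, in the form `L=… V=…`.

2πR = 2π·21.5 = 135.088484
per-turn = √(135.088484² + 3.5²) = √(18248.8985 + 12.25) = √18261.1485 = 135.133817
L = 7.5 × 135.133817 = 1013.503629
V = π·0.5² × L = 0.785398 × 1013.503629 = 796.003889

L=1013.504 V=796.004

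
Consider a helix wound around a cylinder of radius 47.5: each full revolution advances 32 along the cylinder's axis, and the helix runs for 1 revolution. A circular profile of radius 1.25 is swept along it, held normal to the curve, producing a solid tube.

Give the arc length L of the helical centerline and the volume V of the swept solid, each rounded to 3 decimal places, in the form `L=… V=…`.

2πR = 2π·47.5 = 298.451302
per-turn = √(298.451302² + 32²) = √(89073.1797 + 1024) = √90097.1797 = 300.161923
L = 1 × 300.161923 = 300.161923
V = π·1.25² × L = 4.908739 × 300.161923 = 1473.416392

L=300.162 V=1473.416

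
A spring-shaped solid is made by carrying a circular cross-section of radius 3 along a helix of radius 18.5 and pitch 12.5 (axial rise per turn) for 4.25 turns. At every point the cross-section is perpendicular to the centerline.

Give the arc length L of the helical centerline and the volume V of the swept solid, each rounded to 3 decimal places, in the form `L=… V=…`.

2πR = 2π·18.5 = 116.238928
per-turn = √(116.238928² + 12.5²) = √(13511.4884 + 156.25) = √13667.7384 = 116.909103
L = 4.25 × 116.909103 = 496.863689
V = π·3² × L = 28.274334 × 496.863689 = 14048.489833

L=496.864 V=14048.490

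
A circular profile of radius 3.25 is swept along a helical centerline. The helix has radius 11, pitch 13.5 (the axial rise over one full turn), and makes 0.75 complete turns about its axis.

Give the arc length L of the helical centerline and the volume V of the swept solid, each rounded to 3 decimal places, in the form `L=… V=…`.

2πR = 2π·11 = 69.115038
per-turn = √(69.115038² + 13.5²) = √(4776.8885 + 182.25) = √4959.1385 = 70.421151
L = 0.75 × 70.421151 = 52.815863
V = π·3.25² × L = 33.183072 × 52.815863 = 1752.592618

L=52.816 V=1752.593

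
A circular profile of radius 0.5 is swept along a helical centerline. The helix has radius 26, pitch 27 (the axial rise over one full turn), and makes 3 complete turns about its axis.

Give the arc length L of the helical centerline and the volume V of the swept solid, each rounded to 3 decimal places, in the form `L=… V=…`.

L=496.737 V=390.136

2πR = 2π·26 = 163.362818
per-turn = √(163.362818² + 27²) = √(26687.4103 + 729) = √27416.4103 = 165.579015
L = 3 × 165.579015 = 496.737046
V = π·0.5² × L = 0.785398 × 496.737046 = 390.136363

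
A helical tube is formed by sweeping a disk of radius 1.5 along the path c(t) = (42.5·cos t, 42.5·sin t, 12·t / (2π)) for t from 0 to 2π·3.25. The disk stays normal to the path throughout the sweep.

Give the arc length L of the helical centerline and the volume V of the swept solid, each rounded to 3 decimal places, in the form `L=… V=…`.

2πR = 2π·42.5 = 267.035376
per-turn = √(267.035376² + 12²) = √(71307.8918 + 144) = √71451.8918 = 267.304867
L = 3.25 × 267.304867 = 868.740817
V = π·1.5² × L = 7.068583 × 868.740817 = 6140.766979

L=868.741 V=6140.767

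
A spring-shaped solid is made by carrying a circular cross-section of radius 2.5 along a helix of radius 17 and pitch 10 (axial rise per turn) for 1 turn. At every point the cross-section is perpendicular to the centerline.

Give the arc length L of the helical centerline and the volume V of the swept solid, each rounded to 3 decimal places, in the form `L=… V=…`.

L=107.281 V=2106.462

2πR = 2π·17 = 106.814150
per-turn = √(106.814150² + 10²) = √(11409.2627 + 100) = √11509.2627 = 107.281232
L = 1 × 107.281232 = 107.281232
V = π·2.5² × L = 19.634954 × 107.281232 = 2106.462060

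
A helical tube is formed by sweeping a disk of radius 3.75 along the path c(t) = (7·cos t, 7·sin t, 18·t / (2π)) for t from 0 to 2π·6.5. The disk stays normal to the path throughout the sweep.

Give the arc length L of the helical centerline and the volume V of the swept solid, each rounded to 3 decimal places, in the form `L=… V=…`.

2πR = 2π·7 = 43.982297
per-turn = √(43.982297² + 18²) = √(1934.4425 + 324) = √2258.4425 = 47.523073
L = 6.5 × 47.523073 = 308.899974
V = π·3.75² × L = 44.178647 × 308.899974 = 13646.782822

L=308.900 V=13646.783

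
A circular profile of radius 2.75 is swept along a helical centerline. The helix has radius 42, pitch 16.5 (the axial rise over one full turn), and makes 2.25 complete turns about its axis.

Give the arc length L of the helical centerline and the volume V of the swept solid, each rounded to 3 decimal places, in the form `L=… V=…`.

2πR = 2π·42 = 263.893783
per-turn = √(263.893783² + 16.5²) = √(69639.9287 + 272.25) = √69912.1787 = 264.409112
L = 2.25 × 264.409112 = 594.920503
V = π·2.75² × L = 23.758294 × 594.920503 = 14134.296471

L=594.921 V=14134.296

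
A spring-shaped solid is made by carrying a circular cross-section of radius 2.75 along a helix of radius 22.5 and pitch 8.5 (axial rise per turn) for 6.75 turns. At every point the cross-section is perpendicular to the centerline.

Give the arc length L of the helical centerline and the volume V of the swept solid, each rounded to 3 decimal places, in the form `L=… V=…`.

2πR = 2π·22.5 = 141.371669
per-turn = √(141.371669² + 8.5²) = √(19985.9489 + 72.25) = √20058.1989 = 141.626971
L = 6.75 × 141.626971 = 955.982054
V = π·2.75² × L = 23.758294 × 955.982054 = 22712.503126

L=955.982 V=22712.503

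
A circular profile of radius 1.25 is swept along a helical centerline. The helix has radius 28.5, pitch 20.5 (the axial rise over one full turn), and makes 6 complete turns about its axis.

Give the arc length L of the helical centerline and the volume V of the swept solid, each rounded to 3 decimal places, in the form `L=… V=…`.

L=1081.442 V=5308.517

2πR = 2π·28.5 = 179.070781
per-turn = √(179.070781² + 20.5²) = √(32066.3447 + 420.25) = √32486.5947 = 180.240380
L = 6 × 180.240380 = 1081.442282
V = π·1.25² × L = 4.908739 × 1081.442282 = 5308.517388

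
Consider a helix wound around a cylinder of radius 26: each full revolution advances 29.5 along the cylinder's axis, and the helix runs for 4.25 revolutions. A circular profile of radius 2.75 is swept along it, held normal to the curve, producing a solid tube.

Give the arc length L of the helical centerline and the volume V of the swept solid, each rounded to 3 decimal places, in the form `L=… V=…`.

2πR = 2π·26 = 163.362818
per-turn = √(163.362818² + 29.5²) = √(26687.4103 + 870.25) = √27557.6603 = 166.005001
L = 4.25 × 166.005001 = 705.521254
V = π·2.75² × L = 23.758294 × 705.521254 = 16761.981677

L=705.521 V=16761.982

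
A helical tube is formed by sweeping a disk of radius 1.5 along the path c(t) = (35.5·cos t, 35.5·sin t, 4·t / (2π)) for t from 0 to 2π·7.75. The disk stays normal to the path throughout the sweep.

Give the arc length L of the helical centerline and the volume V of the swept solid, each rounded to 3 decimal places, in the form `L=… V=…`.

L=1728.939 V=12221.152

2πR = 2π·35.5 = 223.053078
per-turn = √(223.053078² + 4²) = √(49752.6758 + 16) = √49768.6758 = 223.088941
L = 7.75 × 223.088941 = 1728.939296
V = π·1.5² × L = 7.068583 × 1728.939296 = 12221.151730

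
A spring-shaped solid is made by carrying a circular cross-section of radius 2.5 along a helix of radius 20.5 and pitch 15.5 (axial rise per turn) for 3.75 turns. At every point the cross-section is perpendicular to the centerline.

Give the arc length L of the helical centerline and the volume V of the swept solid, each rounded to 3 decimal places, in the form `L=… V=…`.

L=486.505 V=9552.495

2πR = 2π·20.5 = 128.805299
per-turn = √(128.805299² + 15.5²) = √(16590.8050 + 240.25) = √16831.0550 = 129.734556
L = 3.75 × 129.734556 = 486.504585
V = π·2.5² × L = 19.634954 × 486.504585 = 9552.495182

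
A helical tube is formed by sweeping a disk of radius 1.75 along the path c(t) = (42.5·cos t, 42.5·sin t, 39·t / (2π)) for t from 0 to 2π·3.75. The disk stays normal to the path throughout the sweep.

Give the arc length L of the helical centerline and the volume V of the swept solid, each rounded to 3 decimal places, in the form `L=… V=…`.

2πR = 2π·42.5 = 267.035376
per-turn = √(267.035376² + 39²) = √(71307.8918 + 1521) = √72828.8918 = 269.868286
L = 3.75 × 269.868286 = 1012.006073
V = π·1.75² × L = 9.621128 × 1012.006073 = 9736.639457

L=1012.006 V=9736.639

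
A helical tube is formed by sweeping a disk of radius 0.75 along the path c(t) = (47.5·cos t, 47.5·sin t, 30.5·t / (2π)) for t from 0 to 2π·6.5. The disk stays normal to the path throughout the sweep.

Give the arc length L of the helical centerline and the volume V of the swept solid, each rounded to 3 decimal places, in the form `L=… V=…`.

2πR = 2π·47.5 = 298.451302
per-turn = √(298.451302² + 30.5²) = √(89073.1797 + 930.25) = √90003.4297 = 300.005716
L = 6.5 × 300.005716 = 1950.037155
V = π·0.75² × L = 1.767146 × 1950.037155 = 3446.000100

L=1950.037 V=3446.000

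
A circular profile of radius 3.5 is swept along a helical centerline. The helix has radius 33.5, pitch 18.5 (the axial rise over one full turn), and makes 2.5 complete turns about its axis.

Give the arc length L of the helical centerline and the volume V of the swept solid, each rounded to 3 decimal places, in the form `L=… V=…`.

2πR = 2π·33.5 = 210.486708
per-turn = √(210.486708² + 18.5²) = √(44304.6542 + 342.25) = √44646.9042 = 211.298140
L = 2.5 × 211.298140 = 528.245351
V = π·3.5² × L = 38.484510 × 528.245351 = 20329.263501

L=528.245 V=20329.264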